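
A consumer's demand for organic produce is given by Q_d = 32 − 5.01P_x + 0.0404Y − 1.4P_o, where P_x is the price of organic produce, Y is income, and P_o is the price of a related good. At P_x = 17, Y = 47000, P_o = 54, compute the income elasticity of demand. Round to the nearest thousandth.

1.073

Substituting, Q_d = 32 − 5.01(17) + 0.0404(47000) − 1.4(54) = 32 − 85.17 + 1898.8 − 75.6 = 1770.03.
∂Q_d/∂Y = +0.0404, so E_I = 0.0404·(47000/1770.03) ≈ 1.073.
E_I > 1: normal good (luxury).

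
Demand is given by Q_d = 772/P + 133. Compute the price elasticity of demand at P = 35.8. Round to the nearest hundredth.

At P = 35.8, Q_d = 154.5642.
dQ_d/dP = −772/P² = −0.6024.
Point elasticity E = (dQ_d/dP)·(P/Q_d) = -0.6024 × 35.8/154.5642 ≈ -0.14.
|E| < 1, so demand is inelastic at this price.

-0.14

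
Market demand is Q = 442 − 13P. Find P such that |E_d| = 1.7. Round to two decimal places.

Set −bP/(a − bP) = −1.7 ⇒ bP = 1.7(a − bP) ⇒ bP(1+1.7) = 1.7·a.
P = 1.7·442/(13·2.7) ≈ 21.41.

21.41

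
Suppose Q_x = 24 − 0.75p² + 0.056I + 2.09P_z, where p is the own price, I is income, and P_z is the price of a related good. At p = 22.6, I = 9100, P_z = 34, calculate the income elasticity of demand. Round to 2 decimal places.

Evaluating quantity at (p, I, P_z) gives Q_x = 24 − 0.75(22.6)² + 0.056(9100) + 2.09(34) = 24 − 383.07 + 509.6 + 71.06 = 221.59.
∂Q_x/∂I = +0.056, so E_I = 0.056·(9100/221.59) ≈ 2.30.
E_I > 1: normal good (luxury).

2.30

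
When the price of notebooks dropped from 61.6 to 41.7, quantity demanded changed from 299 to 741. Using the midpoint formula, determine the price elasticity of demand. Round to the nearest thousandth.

%Δq = (741 − 299)/[(299 + 741)/2] = 442/520 ≈ 0.8500.
%Δp = (41.7 − 61.6)/[(61.6 + 41.7)/2] = -19.9/51.65 ≈ -0.3853.
Arc elasticity E = %Δq/%Δp ≈ 0.8500/-0.3853 ≈ -2.206.
|E| > 1: demand is elastic over this range.

-2.206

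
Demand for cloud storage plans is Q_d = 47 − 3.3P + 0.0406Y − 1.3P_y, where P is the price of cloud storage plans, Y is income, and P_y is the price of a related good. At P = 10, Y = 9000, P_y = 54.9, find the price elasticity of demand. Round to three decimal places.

Substituting, Q_d = 47 − 3.3(10) + 0.0406(9000) − 1.3(54.9) = 47 − 33 + 365.4 − 71.37 = 308.03.
∂Q_d/∂P = −3.3, so E_p = (−3.3)·(10/308.03) ≈ -0.107.
|E_p| < 1: demand is inelastic.

-0.107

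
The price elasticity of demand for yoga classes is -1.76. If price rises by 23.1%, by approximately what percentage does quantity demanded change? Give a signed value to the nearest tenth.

%ΔQ ≈ E × %ΔP = (-1.76) × (23.1%) ≈ -40.7%.

-40.7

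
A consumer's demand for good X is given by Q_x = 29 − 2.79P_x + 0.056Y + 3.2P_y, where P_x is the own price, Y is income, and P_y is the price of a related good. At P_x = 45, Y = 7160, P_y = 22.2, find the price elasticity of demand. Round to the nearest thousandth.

At the given point, Q_x = 29 − 2.79(45) + 0.056(7160) + 3.2(22.2) = 29 − 125.55 + 400.96 + 71.04 = 375.45.
∂Q_x/∂P_x = −2.79, so E_p = (−2.79)·(45/375.45) ≈ -0.334.
|E_p| < 1: demand is inelastic.

-0.334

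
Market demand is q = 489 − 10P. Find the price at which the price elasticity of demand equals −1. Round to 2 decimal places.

For linear demand q = a − bP, E = −bP/(a − bP). |E| = 1 ⇒ bP = a − bP ⇒ P = a/(2b).
P = 489/(2·10) = 24.45.

24.45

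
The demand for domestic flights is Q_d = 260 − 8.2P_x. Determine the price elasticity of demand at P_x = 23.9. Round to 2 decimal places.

-3.06

At P_x = 23.9, Q_d = 64.02.
dQ_d/dP_x = −8.2.
Point elasticity E = (dQ_d/dP_x)·(P_x/Q_d) = -8.2 × 23.9/64.02 ≈ -3.06.
|E| > 1, so demand is elastic at this price.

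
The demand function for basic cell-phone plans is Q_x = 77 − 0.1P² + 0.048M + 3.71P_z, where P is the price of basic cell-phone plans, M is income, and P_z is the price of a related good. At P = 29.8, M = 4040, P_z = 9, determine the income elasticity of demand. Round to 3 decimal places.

First evaluate Q_x: 77 − 0.1(29.8)² + 0.048(4040) + 3.71(9) = 77 − 88.804 + 193.92 + 33.39 = 215.506.
∂Q_x/∂M = +0.048, so E_I = 0.048·(4040/215.506) ≈ 0.900.
E_I ∈ (0,1): normal good (necessity).

0.900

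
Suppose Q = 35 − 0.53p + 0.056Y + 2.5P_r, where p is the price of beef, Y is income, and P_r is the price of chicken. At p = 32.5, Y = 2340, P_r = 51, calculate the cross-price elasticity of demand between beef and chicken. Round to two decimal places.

0.46

First evaluate Q: 35 − 0.53(32.5) + 0.056(2340) + 2.5(51) = 35 − 17.225 + 131.04 + 127.5 = 276.315.
∂Q/∂P_r = +2.5, so E_xy = 2.5·(51/276.315) ≈ 0.46.
E_xy > 0: the goods are substitutes.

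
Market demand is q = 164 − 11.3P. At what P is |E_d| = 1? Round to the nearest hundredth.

7.26

For linear demand q = a − bP, E = −bP/(a − bP). |E| = 1 ⇒ bP = a − bP ⇒ P = a/(2b).
P = 164/(2·11.3) ≈ 7.26.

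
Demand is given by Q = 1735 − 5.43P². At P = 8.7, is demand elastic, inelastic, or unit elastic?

inelastic

At P = 8.7, Q = 1324.0033.
dQ/dP = −2·5.43·P = −94.482.
Point elasticity E = (dQ/dP)·(P/Q) = -94.482 × 8.7/1324.0033 ≈ -0.621.
|E| ≈ 0.621 < 1, so demand is inelastic.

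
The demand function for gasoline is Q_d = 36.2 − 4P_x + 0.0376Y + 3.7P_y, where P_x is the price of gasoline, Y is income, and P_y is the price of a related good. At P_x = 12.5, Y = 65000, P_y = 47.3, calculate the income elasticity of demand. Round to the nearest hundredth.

0.94

Substituting, Q_d = 36.2 − 4(12.5) + 0.0376(65000) + 3.7(47.3) = 36.2 − 50 + 2444 + 175.01 = 2605.21.
∂Q_d/∂Y = +0.0376, so E_I = 0.0376·(65000/2605.21) ≈ 0.94.
E_I ∈ (0,1): normal good (necessity).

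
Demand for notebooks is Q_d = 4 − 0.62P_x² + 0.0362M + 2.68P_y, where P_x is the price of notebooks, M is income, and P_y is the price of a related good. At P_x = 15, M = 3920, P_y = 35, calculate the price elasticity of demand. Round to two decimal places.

Evaluating quantity at (P_x, M, P_y) gives Q_d = 4 − 0.62(15)² + 0.0362(3920) + 2.68(35) = 4 − 139.5 + 141.904 + 93.8 = 100.204.
∂Q_d/∂P_x = −2·0.62·P_x = -18.6, so E_p = -18.6·(15/100.204) ≈ -2.78.
|E_p| > 1: demand is elastic.

-2.78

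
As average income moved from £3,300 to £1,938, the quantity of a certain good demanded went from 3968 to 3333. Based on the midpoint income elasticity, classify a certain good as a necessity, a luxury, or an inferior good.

necessity

%ΔQ = (3333 − 3968)/[(3968+3333)/2] = -635/3650.5 ≈ -0.1739.
%ΔY = (1,938 − 3,300)/[(3,300+1,938)/2] = -1362/2619 ≈ -0.5200.
E_I = %ΔQ/%ΔY ≈ 0.334.
E_I ∈ (0,1): normal good (necessity).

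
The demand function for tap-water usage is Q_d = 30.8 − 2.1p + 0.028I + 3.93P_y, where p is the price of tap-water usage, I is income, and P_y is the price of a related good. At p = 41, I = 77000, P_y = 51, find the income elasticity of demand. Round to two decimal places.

0.94

Evaluating quantity at (p, I, P_y) gives Q_d = 30.8 − 2.1(41) + 0.028(77000) + 3.93(51) = 30.8 − 86.1 + 2156 + 200.43 = 2301.13.
∂Q_d/∂I = +0.028, so E_I = 0.028·(77000/2301.13) ≈ 0.94.
E_I ∈ (0,1): normal good (necessity).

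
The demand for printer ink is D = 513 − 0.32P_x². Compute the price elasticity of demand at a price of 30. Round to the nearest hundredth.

At P_x = 30, D = 225.
dD/dP_x = −2·0.32·P_x = −19.2.
Point elasticity E = (dD/dP_x)·(P_x/D) = -19.2 × 30/225 ≈ -2.56.
|E| > 1, so demand is elastic at this price.

-2.56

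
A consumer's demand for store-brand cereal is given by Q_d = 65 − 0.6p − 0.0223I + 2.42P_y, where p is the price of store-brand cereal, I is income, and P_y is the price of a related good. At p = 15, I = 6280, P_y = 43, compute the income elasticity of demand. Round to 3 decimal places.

-6.997

Substituting, Q_d = 65 − 0.6(15) − 0.0223(6280) + 2.42(43) = 65 − 9 − 140.044 + 104.06 = 20.016.
∂Q_d/∂I = −0.0223, so E_I = -0.0223·(6280/20.016) ≈ -6.997.
E_I < 0: inferior good.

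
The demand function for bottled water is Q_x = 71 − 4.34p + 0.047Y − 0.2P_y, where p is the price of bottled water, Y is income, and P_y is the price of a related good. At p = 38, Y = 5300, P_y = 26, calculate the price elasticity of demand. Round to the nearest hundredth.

-1.10

Evaluating quantity at (p, Y, P_y) gives Q_x = 71 − 4.34(38) + 0.047(5300) − 0.2(26) = 71 − 164.92 + 249.1 − 5.2 = 149.98.
∂Q_x/∂p = −4.34, so E_p = (−4.34)·(38/149.98) ≈ -1.10.
|E_p| > 1: demand is elastic.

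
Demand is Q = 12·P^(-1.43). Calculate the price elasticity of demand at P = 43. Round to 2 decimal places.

For a Cobb–Douglas (constant-elasticity) form Q = A·P^α·…, the elasticity with respect to P equals the exponent α at every point.
Here the exponent on P is -1.43, so the price elasticity of demand is -1.43.

-1.43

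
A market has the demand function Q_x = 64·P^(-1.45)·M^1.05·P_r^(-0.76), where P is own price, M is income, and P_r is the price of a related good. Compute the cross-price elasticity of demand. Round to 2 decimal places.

For a Cobb–Douglas (constant-elasticity) form Q_x = A·P_r^α·…, the elasticity with respect to P_r equals the exponent α at every point.
Here the exponent on P_r is -0.76, so the cross-price elasticity of demand is -0.76.

-0.76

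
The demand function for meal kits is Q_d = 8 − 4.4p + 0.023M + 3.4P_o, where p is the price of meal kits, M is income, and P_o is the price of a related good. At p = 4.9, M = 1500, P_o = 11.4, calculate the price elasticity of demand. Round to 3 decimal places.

At the given point, Q_d = 8 − 4.4(4.9) + 0.023(1500) + 3.4(11.4) = 8 − 21.56 + 34.5 + 38.76 = 59.7.
∂Q_d/∂p = −4.4, so E_p = (−4.4)·(4.9/59.7) ≈ -0.361.
|E_p| < 1: demand is inelastic.

-0.361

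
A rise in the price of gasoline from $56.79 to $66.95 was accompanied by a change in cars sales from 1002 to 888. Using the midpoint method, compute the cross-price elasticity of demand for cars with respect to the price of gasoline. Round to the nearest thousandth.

-0.735

%ΔQ_x = (888 − 1002)/[(1002+888)/2] = -114/945 ≈ -0.1206.
%ΔP_y = (66.95 − 56.79)/[(56.79+66.95)/2] ≈ 0.1642.
E_xy = -0.1206/0.1642 ≈ -0.735.
E_xy < 0, so cars and gasoline are complements.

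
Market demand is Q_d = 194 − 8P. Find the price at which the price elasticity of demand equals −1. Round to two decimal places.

For linear demand Q_d = a − bP, E = −bP/(a − bP). |E| = 1 ⇒ bP = a − bP ⇒ P = a/(2b).
P = 194/(2·8) ≈ 12.13.

12.13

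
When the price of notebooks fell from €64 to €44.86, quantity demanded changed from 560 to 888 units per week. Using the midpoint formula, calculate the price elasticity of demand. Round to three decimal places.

%ΔQ = (888 − 560)/[(560 + 888)/2] = 328/724 ≈ 0.4530.
%ΔP = (44.86 − 64)/[(64 + 44.86)/2] = -19.14/54.43 ≈ -0.3516.
Arc elasticity E = %ΔQ/%ΔP ≈ 0.4530/-0.3516 ≈ -1.288.
|E| > 1: demand is elastic over this range.

-1.288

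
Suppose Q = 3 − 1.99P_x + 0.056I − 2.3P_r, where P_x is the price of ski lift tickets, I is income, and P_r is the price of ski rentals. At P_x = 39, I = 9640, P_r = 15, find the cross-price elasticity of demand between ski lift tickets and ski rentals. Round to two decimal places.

-0.08

Q = 3 − 1.99(39) + 0.056(9640) − 2.3(15) = 3 − 77.61 + 539.84 − 34.5 = 430.73.
∂Q/∂P_r = −2.3, so E_xy = -2.3·(15/430.73) ≈ -0.08.
E_xy < 0: the goods are complements.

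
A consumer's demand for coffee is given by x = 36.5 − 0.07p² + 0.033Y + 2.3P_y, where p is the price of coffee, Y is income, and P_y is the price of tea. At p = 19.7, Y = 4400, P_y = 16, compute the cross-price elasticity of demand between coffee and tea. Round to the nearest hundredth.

At the given point, x = 36.5 − 0.07(19.7)² + 0.033(4400) + 2.3(16) = 36.5 − 27.1663 + 145.2 + 36.8 = 191.3337.
∂x/∂P_y = +2.3, so E_xy = 2.3·(16/191.3337) ≈ 0.19.
E_xy > 0: the goods are substitutes.

0.19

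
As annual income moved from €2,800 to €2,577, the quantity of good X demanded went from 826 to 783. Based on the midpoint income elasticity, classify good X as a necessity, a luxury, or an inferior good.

necessity

%ΔQ = (783 − 826)/[(826+783)/2] = -43/804.5 ≈ -0.0534.
%ΔI = (2,577 − 2,800)/[(2,800+2,577)/2] = -223/2688.5 ≈ -0.0829.
E_I = %ΔQ/%ΔI ≈ 0.644.
E_I ∈ (0,1): normal good (necessity).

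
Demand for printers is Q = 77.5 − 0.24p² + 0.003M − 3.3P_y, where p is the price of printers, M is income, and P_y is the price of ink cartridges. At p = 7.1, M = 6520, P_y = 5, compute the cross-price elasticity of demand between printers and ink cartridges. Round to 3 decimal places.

First evaluate Q: 77.5 − 0.24(7.1)² + 0.003(6520) − 3.3(5) = 77.5 − 12.0984 + 19.56 − 16.5 = 68.4616.
∂Q/∂P_y = −3.3, so E_xy = -3.3·(5/68.4616) ≈ -0.241.
E_xy < 0: the goods are complements.

-0.241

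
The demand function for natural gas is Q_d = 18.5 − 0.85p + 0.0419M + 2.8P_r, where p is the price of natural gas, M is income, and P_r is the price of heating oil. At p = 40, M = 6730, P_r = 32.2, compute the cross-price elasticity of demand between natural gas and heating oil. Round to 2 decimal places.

0.25

Evaluating quantity at (p, M, P_r) gives Q_d = 18.5 − 0.85(40) + 0.0419(6730) + 2.8(32.2) = 18.5 − 34 + 281.987 + 90.16 = 356.647.
∂Q_d/∂P_r = +2.8, so E_xy = 2.8·(32.2/356.647) ≈ 0.25.
E_xy > 0: the goods are substitutes.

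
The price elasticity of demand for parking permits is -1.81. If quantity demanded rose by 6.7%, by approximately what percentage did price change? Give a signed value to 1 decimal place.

-3.7

%ΔQ ≈ E × %ΔP ⇒ %ΔP = %ΔQ / E = (6.7%)/(-1.81) ≈ -3.7%.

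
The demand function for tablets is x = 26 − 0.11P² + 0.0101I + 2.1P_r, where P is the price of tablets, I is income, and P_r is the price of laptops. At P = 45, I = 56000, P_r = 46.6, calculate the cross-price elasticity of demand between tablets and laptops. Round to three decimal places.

0.210

Substituting, x = 26 − 0.11(45)² + 0.0101(56000) + 2.1(46.6) = 26 − 222.75 + 565.6 + 97.86 = 466.71.
∂x/∂P_r = +2.1, so E_xy = 2.1·(46.6/466.71) ≈ 0.210.
E_xy > 0: the goods are substitutes.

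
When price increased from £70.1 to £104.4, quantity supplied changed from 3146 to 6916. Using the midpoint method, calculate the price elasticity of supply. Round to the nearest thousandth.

%Δq = (6916 − 3146)/[(3146 + 6916)/2] = 3770/5031 ≈ 0.7494.
%Δp = (104.4 − 70.1)/[(70.1 + 104.4)/2] = 34.3/87.25 ≈ 0.3931.
Arc elasticity E = %Δq/%Δp ≈ 0.7494/0.3931 ≈ 1.906.
|E| > 1: supply is elastic over this range.

1.906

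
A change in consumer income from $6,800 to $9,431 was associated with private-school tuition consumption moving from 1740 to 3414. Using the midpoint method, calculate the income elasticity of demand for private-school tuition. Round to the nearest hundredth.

%ΔQ = (3414 − 1740)/[(1740+3414)/2] = 1674/2577 ≈ 0.6496.
%ΔM = (9,431 − 6,800)/[(6,800+9,431)/2] = 2631/8115.5 ≈ 0.3242.
E_I = %ΔQ/%ΔM ≈ 2.00.
E_I > 1: normal good (luxury).

2.00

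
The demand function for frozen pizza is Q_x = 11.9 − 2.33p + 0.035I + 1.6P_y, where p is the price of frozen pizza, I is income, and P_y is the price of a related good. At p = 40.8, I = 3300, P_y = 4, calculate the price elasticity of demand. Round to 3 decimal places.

Q_x = 11.9 − 2.33(40.8) + 0.035(3300) + 1.6(4) = 11.9 − 95.064 + 115.5 + 6.4 = 38.736.
∂Q_x/∂p = −2.33, so E_p = (−2.33)·(40.8/38.736) ≈ -2.454.
|E_p| > 1: demand is elastic.

-2.454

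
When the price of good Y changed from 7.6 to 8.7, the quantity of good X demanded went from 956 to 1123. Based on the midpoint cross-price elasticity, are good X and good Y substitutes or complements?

%ΔQ_x = (1123 − 956)/[(956+1123)/2] = 167/1039.5 ≈ 0.1607.
%ΔP_y = (8.7 − 7.6)/[(7.6+8.7)/2] ≈ 0.1350.
E_xy = 0.1607/0.1350 ≈ 1.190.
E_xy > 0, so the goods are substitutes.

substitutes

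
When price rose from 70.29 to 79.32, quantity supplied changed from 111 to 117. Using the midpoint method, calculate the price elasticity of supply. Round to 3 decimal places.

0.436

%ΔQ = (117 − 111)/[(111 + 117)/2] = 6/114 ≈ 0.0526.
%Δp = (79.32 − 70.29)/[(70.29 + 79.32)/2] = 9.03/74.805 ≈ 0.1207.
Arc elasticity E = %ΔQ/%Δp ≈ 0.0526/0.1207 ≈ 0.436.
|E| < 1: supply is inelastic over this range.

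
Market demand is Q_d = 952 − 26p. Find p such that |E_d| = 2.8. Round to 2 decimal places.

26.98

Set −bp/(a − bp) = −2.8 ⇒ bp = 2.8(a − bp) ⇒ bp(1+2.8) = 2.8·a.
p = 2.8·952/(26·3.8) ≈ 26.98.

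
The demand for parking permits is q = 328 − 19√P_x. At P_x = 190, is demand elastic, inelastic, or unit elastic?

At P_x = 190, q = 66.1031.
dq/dP_x = −19/(2√P_x) = −19/(2·13.784).
Point elasticity E = (dq/dP_x)·(P_x/q) = -0.6892 × 190/66.1031 ≈ -1.981.
|E| ≈ 1.981 > 1, so demand is elastic.

elastic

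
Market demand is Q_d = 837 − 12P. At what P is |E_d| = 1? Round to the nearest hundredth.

34.88

For linear demand Q_d = a − bP, E = −bP/(a − bP). |E| = 1 ⇒ bP = a − bP ⇒ P = a/(2b).
P = 837/(2·12) ≈ 34.88.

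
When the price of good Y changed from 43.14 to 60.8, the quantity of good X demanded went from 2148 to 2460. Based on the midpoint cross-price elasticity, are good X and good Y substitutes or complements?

substitutes

%ΔQ_x = (2460 − 2148)/[(2148+2460)/2] = 312/2304 ≈ 0.1354.
%ΔP_y = (60.8 − 43.14)/[(43.14+60.8)/2] ≈ 0.3398.
E_xy = 0.1354/0.3398 ≈ 0.399.
E_xy > 0, so the goods are substitutes.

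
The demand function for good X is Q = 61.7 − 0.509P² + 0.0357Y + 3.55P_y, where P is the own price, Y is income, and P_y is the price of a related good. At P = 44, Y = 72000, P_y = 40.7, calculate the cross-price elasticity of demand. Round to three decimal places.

Evaluating quantity at (P, Y, P_y) gives Q = 61.7 − 0.509(44)² + 0.0357(72000) + 3.55(40.7) = 61.7 − 985.424 + 2570.4 + 144.485 = 1791.161.
∂Q/∂P_y = +3.55, so E_xy = 3.55·(40.7/1791.161) ≈ 0.081.
E_xy > 0: the goods are substitutes.

0.081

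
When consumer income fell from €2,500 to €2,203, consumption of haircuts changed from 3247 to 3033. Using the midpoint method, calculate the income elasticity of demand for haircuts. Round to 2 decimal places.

%ΔQ = (3033 − 3247)/[(3247+3033)/2] = -214/3140 ≈ -0.0682.
%ΔM = (2,203 − 2,500)/[(2,500+2,203)/2] = -297/2351.5 ≈ -0.1263.
E_I = %ΔQ/%ΔM ≈ 0.54.
E_I ∈ (0,1): normal good (necessity).

0.54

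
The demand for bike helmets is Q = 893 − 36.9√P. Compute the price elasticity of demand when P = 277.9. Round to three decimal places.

At P = 277.9, Q = 277.8647.
dQ/dP = −36.9/(2√P) = −36.9/(2·16.6703).
Point elasticity E = (dQ/dP)·(P/Q) = -1.1068 × 277.9/277.8647 ≈ -1.107.
|E| > 1, so demand is elastic at this price.

-1.107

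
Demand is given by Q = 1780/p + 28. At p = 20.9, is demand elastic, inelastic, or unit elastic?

At p = 20.9, Q = 113.1675.
dQ/dp = −1780/p² = −4.075.
Point elasticity E = (dQ/dp)·(p/Q) = -4.075 × 20.9/113.1675 ≈ -0.753.
|E| ≈ 0.753 < 1, so demand is inelastic.

inelastic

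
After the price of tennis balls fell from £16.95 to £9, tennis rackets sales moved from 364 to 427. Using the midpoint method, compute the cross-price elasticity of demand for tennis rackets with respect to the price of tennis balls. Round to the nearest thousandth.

%ΔQ_x = (427 − 364)/[(364+427)/2] = 63/395.5 ≈ 0.1593.
%ΔP_y = (9 − 16.95)/[(16.95+9)/2] ≈ -0.6127.
E_xy = 0.1593/-0.6127 ≈ -0.260.
E_xy < 0, so tennis rackets and tennis balls are complements.

-0.260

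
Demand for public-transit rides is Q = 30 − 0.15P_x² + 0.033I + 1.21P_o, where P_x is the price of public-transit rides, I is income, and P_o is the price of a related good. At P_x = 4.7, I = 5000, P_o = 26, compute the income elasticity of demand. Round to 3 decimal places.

0.739

Evaluating quantity at (P_x, I, P_o) gives Q = 30 − 0.15(4.7)² + 0.033(5000) + 1.21(26) = 30 − 3.3135 + 165 + 31.46 = 223.1465.
∂Q/∂I = +0.033, so E_I = 0.033·(5000/223.1465) ≈ 0.739.
E_I ∈ (0,1): normal good (necessity).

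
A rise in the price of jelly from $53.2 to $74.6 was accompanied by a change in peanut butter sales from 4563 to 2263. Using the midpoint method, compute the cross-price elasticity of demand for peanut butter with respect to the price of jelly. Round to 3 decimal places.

%ΔQ_x = (2263 − 4563)/[(4563+2263)/2] = -2300/3413 ≈ -0.6739.
%ΔP_y = (74.6 − 53.2)/[(53.2+74.6)/2] ≈ 0.3349.
E_xy = -0.6739/0.3349 ≈ -2.012.
E_xy < 0, so peanut butter and jelly are complements.

-2.012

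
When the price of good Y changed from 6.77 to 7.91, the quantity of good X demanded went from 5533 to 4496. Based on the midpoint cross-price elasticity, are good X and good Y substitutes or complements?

complements

%ΔQ_x = (4496 − 5533)/[(5533+4496)/2] = -1037/5014.5 ≈ -0.2068.
%ΔP_y = (7.91 − 6.77)/[(6.77+7.91)/2] ≈ 0.1553.
E_xy = -0.2068/0.1553 ≈ -1.332.
E_xy < 0, so the goods are complements.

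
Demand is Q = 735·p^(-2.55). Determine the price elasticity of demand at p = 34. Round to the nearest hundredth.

For a Cobb–Douglas (constant-elasticity) form Q = A·p^α·…, the elasticity with respect to p equals the exponent α at every point.
Here the exponent on p is -2.55, so the price elasticity of demand is -2.55.

-2.55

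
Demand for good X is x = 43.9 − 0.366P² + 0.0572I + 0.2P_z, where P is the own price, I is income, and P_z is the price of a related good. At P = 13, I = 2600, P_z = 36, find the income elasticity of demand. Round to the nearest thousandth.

1.078

x = 43.9 − 0.366(13)² + 0.0572(2600) + 0.2(36) = 43.9 − 61.854 + 148.72 + 7.2 = 137.966.
∂x/∂I = +0.0572, so E_I = 0.0572·(2600/137.966) ≈ 1.078.
E_I > 1: normal good (luxury).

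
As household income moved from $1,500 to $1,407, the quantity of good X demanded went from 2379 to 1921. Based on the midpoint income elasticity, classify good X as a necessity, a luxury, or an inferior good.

luxury

%ΔQ = (1921 − 2379)/[(2379+1921)/2] = -458/2150 ≈ -0.2130.
%ΔI = (1,407 − 1,500)/[(1,500+1,407)/2] = -93/1453.5 ≈ -0.0640.
E_I = %ΔQ/%ΔI ≈ 3.329.
E_I > 1: normal good (luxury).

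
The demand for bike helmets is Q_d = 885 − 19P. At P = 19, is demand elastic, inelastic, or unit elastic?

At P = 19, Q_d = 524.
dQ_d/dP = −19.
Point elasticity E = (dQ_d/dP)·(P/Q_d) = -19 × 19/524 ≈ -0.689.
|E| ≈ 0.689 < 1, so demand is inelastic.

inelastic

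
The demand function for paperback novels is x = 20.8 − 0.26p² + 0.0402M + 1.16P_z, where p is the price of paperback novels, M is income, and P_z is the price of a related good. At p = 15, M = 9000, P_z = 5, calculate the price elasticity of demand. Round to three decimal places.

-0.355

Substituting, x = 20.8 − 0.26(15)² + 0.0402(9000) + 1.16(5) = 20.8 − 58.5 + 361.8 + 5.8 = 329.9.
∂x/∂p = −2·0.26·p = -7.8, so E_p = -7.8·(15/329.9) ≈ -0.355.
|E_p| < 1: demand is inelastic.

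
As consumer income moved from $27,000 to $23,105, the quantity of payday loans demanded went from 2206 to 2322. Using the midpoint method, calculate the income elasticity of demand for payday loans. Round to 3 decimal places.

-0.330

%ΔQ = (2322 − 2206)/[(2206+2322)/2] = 116/2264 ≈ 0.0512.
%ΔY = (23,105 − 27,000)/[(27,000+23,105)/2] = -3895/25052.5 ≈ -0.1555.
E_I = %ΔQ/%ΔY ≈ -0.330.
E_I < 0: inferior good.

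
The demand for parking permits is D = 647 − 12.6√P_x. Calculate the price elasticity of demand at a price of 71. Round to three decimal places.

-0.098

At P_x = 71, D = 540.8305.
dD/dP_x = −12.6/(2√P_x) = −12.6/(2·8.4261).
Point elasticity E = (dD/dP_x)·(P_x/D) = -0.7477 × 71/540.8305 ≈ -0.098.
|E| < 1, so demand is inelastic at this price.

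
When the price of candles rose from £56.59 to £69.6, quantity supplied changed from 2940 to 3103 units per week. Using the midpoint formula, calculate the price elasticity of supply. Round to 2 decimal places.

%ΔQ = (3103 − 2940)/[(2940 + 3103)/2] = 163/3021.5 ≈ 0.0539.
%ΔP = (69.6 − 56.59)/[(56.59 + 69.6)/2] = 13.01/63.095 ≈ 0.2062.
Arc elasticity E = %ΔQ/%ΔP ≈ 0.0539/0.2062 ≈ 0.26.
|E| < 1: supply is inelastic over this range.

0.26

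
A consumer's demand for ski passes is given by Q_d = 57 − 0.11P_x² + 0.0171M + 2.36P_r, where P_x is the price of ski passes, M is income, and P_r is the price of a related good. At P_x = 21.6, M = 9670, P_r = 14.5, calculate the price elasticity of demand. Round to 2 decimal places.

-0.50

Substituting, Q_d = 57 − 0.11(21.6)² + 0.0171(9670) + 2.36(14.5) = 57 − 51.3216 + 165.357 + 34.22 = 205.2554.
∂Q_d/∂P_x = −2·0.11·P_x = -4.752, so E_p = -4.752·(21.6/205.2554) ≈ -0.50.
|E_p| < 1: demand is inelastic.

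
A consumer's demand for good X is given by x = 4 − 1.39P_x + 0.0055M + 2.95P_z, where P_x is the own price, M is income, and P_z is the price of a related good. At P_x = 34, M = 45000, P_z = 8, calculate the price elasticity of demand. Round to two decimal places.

-0.21

Evaluating quantity at (P_x, M, P_z) gives x = 4 − 1.39(34) + 0.0055(45000) + 2.95(8) = 4 − 47.26 + 247.5 + 23.6 = 227.84.
∂x/∂P_x = −1.39, so E_p = (−1.39)·(34/227.84) ≈ -0.21.
|E_p| < 1: demand is inelastic.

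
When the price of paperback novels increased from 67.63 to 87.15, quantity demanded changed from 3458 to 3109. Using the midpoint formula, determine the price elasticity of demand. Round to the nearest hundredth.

%ΔQ = (3109 − 3458)/[(3458 + 3109)/2] = -349/3283.5 ≈ -0.1063.
%Δp = (87.15 − 67.63)/[(67.63 + 87.15)/2] = 19.52/77.39 ≈ 0.2522.
Arc elasticity E = %ΔQ/%Δp ≈ -0.1063/0.2522 ≈ -0.42.
|E| < 1: demand is inelastic over this range.

-0.42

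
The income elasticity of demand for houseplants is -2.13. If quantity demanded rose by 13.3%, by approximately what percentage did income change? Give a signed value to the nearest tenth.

-6.2

%ΔQ ≈ E × %ΔI ⇒ %ΔI = %ΔQ / E = (13.3%)/(-2.13) ≈ -6.2%.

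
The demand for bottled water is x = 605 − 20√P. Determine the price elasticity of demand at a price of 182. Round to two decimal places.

-0.40

At P = 182, x = 335.1852.
dx/dP = −20/(2√P) = −20/(2·13.4907).
Point elasticity E = (dx/dP)·(P/x) = -0.7412 × 182/335.1852 ≈ -0.40.
|E| < 1, so demand is inelastic at this price.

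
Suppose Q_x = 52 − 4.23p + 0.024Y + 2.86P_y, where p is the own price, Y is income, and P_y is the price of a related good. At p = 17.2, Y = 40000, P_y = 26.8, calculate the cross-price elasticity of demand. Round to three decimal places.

0.075

Q_x = 52 − 4.23(17.2) + 0.024(40000) + 2.86(26.8) = 52 − 72.756 + 960 + 76.648 = 1015.892.
∂Q_x/∂P_y = +2.86, so E_xy = 2.86·(26.8/1015.892) ≈ 0.075.
E_xy > 0: the goods are substitutes.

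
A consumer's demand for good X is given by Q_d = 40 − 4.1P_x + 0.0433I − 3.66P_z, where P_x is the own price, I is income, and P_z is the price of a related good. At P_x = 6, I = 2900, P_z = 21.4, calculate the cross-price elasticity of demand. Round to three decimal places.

Substituting, Q_d = 40 − 4.1(6) + 0.0433(2900) − 3.66(21.4) = 40 − 24.6 + 125.57 − 78.324 = 62.646.
∂Q_d/∂P_z = −3.66, so E_xy = -3.66·(21.4/62.646) ≈ -1.250.
E_xy < 0: the goods are complements.

-1.250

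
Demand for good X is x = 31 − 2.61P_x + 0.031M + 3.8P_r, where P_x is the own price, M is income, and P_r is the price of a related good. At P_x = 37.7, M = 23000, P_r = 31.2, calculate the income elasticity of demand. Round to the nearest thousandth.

0.933

First evaluate x: 31 − 2.61(37.7) + 0.031(23000) + 3.8(31.2) = 31 − 98.397 + 713 + 118.56 = 764.163.
∂x/∂M = +0.031, so E_I = 0.031·(23000/764.163) ≈ 0.933.
E_I ∈ (0,1): normal good (necessity).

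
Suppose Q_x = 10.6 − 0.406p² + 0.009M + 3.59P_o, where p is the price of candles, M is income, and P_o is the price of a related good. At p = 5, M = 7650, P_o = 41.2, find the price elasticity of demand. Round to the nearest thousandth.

First evaluate Q_x: 10.6 − 0.406(5)² + 0.009(7650) + 3.59(41.2) = 10.6 − 10.15 + 68.85 + 147.908 = 217.208.
∂Q_x/∂p = −2·0.406·p = -4.06, so E_p = -4.06·(5/217.208) ≈ -0.093.
|E_p| < 1: demand is inelastic.

-0.093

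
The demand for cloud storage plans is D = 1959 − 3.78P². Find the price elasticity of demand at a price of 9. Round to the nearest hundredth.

-0.37

At P = 9, D = 1652.82.
dD/dP = −2·3.78·P = −68.04.
Point elasticity E = (dD/dP)·(P/D) = -68.04 × 9/1652.82 ≈ -0.37.
|E| < 1, so demand is inelastic at this price.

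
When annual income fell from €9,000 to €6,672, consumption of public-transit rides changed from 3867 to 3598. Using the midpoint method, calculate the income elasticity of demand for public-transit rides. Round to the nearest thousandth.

0.243

%ΔQ = (3598 − 3867)/[(3867+3598)/2] = -269/3732.5 ≈ -0.0721.
%ΔI = (6,672 − 9,000)/[(9,000+6,672)/2] = -2328/7836 ≈ -0.2971.
E_I = %ΔQ/%ΔI ≈ 0.243.
E_I ∈ (0,1): normal good (necessity).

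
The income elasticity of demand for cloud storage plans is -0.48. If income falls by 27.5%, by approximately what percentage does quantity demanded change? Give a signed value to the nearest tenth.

13.2

%ΔQ ≈ E × %ΔI = (-0.48) × (-27.5%) = 13.2%.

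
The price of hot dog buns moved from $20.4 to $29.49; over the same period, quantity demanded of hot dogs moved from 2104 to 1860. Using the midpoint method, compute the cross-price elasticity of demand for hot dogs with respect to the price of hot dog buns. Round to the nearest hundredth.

-0.34

%ΔQ_x = (1860 − 2104)/[(2104+1860)/2] = -244/1982 ≈ -0.1231.
%ΔP_y = (29.49 − 20.4)/[(20.4+29.49)/2] ≈ 0.3644.
E_xy = -0.1231/0.3644 ≈ -0.34.
E_xy < 0, so hot dogs and hot dog buns are complements.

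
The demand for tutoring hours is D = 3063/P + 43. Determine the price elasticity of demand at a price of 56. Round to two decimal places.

-0.56

At P = 56, D = 97.6964.
dD/dP = −3063/P² = −0.9767.
Point elasticity E = (dD/dP)·(P/D) = -0.9767 × 56/97.6964 ≈ -0.56.
|E| < 1, so demand is inelastic at this price.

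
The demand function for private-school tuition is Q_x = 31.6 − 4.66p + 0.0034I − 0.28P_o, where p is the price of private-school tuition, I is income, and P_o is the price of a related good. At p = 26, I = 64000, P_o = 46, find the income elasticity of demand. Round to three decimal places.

Q_x = 31.6 − 4.66(26) + 0.0034(64000) − 0.28(46) = 31.6 − 121.16 + 217.6 − 12.88 = 115.16.
∂Q_x/∂I = +0.0034, so E_I = 0.0034·(64000/115.16) ≈ 1.890.
E_I > 1: normal good (luxury).

1.890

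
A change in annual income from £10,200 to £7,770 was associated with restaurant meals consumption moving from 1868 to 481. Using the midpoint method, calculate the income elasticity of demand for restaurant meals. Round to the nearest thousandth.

4.367

%ΔQ = (481 − 1868)/[(1868+481)/2] = -1387/1174.5 ≈ -1.1809.
%ΔI = (7,770 − 10,200)/[(10,200+7,770)/2] = -2430/8985 ≈ -0.2705.
E_I = %ΔQ/%ΔI ≈ 4.367.
E_I > 1: normal good (luxury).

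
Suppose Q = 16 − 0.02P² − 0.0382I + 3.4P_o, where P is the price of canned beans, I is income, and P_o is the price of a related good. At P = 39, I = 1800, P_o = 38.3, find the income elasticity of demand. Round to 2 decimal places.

-1.46

Substituting, Q = 16 − 0.02(39)² − 0.0382(1800) + 3.4(38.3) = 16 − 30.42 − 68.76 + 130.22 = 47.04.
∂Q/∂I = −0.0382, so E_I = -0.0382·(1800/47.04) ≈ -1.46.
E_I < 0: inferior good.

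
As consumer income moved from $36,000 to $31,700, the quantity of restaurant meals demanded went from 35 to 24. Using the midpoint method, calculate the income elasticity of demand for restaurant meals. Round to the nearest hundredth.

2.94

%ΔQ = (24 − 35)/[(35+24)/2] = -11/29.5 ≈ -0.3729.
%ΔI = (31,700 − 36,000)/[(36,000+31,700)/2] = -4300/33850 ≈ -0.1270.
E_I = %ΔQ/%ΔI ≈ 2.94.
E_I > 1: normal good (luxury).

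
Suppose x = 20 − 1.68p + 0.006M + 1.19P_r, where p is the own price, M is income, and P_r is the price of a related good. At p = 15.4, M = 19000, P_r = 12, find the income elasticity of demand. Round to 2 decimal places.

0.93

Evaluating quantity at (p, M, P_r) gives x = 20 − 1.68(15.4) + 0.006(19000) + 1.19(12) = 20 − 25.872 + 114 + 14.28 = 122.408.
∂x/∂M = +0.006, so E_I = 0.006·(19000/122.408) ≈ 0.93.
E_I ∈ (0,1): normal good (necessity).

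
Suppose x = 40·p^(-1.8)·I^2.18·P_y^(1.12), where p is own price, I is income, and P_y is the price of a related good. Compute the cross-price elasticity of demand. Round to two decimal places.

For a Cobb–Douglas (constant-elasticity) form x = A·P_y^α·…, the elasticity with respect to P_y equals the exponent α at every point.
Here the exponent on P_y is 1.12, so the cross-price elasticity of demand is 1.12.

1.12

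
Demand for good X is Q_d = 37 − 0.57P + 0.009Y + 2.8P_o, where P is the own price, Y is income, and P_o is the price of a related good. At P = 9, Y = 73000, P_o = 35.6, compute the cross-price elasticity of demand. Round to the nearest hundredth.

0.13

Evaluating quantity at (P, Y, P_o) gives Q_d = 37 − 0.57(9) + 0.009(73000) + 2.8(35.6) = 37 − 5.13 + 657 + 99.68 = 788.55.
∂Q_d/∂P_o = +2.8, so E_xy = 2.8·(35.6/788.55) ≈ 0.13.
E_xy > 0: the goods are substitutes.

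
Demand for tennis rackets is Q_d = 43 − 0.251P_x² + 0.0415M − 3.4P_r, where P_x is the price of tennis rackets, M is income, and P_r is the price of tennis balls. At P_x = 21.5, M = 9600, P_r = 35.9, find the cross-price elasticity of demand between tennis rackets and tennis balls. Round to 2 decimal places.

-0.60

First evaluate Q_d: 43 − 0.251(21.5)² + 0.0415(9600) − 3.4(35.9) = 43 − 116.0248 + 398.4 − 122.06 = 203.3153.
∂Q_d/∂P_r = −3.4, so E_xy = -3.4·(35.9/203.3153) ≈ -0.60.
E_xy < 0: the goods are complements.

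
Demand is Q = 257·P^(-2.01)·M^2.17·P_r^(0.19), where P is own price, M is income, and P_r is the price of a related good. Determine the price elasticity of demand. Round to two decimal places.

For a Cobb–Douglas (constant-elasticity) form Q = A·P^α·…, the elasticity with respect to P equals the exponent α at every point.
Here the exponent on P is -2.01, so the price elasticity of demand is -2.01.

-2.01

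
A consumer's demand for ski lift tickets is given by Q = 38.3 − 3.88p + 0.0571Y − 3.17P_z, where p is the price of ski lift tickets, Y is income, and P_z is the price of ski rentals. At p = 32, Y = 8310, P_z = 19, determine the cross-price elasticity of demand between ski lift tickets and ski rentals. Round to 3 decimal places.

-0.183

First evaluate Q: 38.3 − 3.88(32) + 0.0571(8310) − 3.17(19) = 38.3 − 124.16 + 474.501 − 60.23 = 328.411.
∂Q/∂P_z = −3.17, so E_xy = -3.17·(19/328.411) ≈ -0.183.
E_xy < 0: the goods are complements.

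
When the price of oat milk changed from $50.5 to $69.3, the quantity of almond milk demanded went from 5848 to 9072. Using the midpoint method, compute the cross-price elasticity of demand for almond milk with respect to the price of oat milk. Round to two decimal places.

%ΔQ_x = (9072 − 5848)/[(5848+9072)/2] = 3224/7460 ≈ 0.4322.
%ΔP_y = (69.3 − 50.5)/[(50.5+69.3)/2] ≈ 0.3139.
E_xy = 0.4322/0.3139 ≈ 1.38.
E_xy > 0, so almond milk and oat milk are substitutes.

1.38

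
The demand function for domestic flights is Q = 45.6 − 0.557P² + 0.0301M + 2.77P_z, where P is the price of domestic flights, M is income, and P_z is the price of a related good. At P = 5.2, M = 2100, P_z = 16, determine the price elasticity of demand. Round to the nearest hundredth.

-0.22

Substituting, Q = 45.6 − 0.557(5.2)² + 0.0301(2100) + 2.77(16) = 45.6 − 15.0613 + 63.21 + 44.32 = 138.0687.
∂Q/∂P = −2·0.557·P = -5.7928, so E_p = -5.7928·(5.2/138.0687) ≈ -0.22.
|E_p| < 1: demand is inelastic.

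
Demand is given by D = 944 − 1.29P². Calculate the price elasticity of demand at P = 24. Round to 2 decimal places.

At P = 24, D = 200.96.
dD/dP = −2·1.29·P = −61.92.
Point elasticity E = (dD/dP)·(P/D) = -61.92 × 24/200.96 ≈ -7.39.
|E| > 1, so demand is elastic at this price.

-7.39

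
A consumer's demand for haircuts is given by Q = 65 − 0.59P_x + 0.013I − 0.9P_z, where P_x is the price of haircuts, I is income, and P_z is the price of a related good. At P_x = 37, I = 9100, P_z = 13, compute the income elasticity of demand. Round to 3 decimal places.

First evaluate Q: 65 − 0.59(37) + 0.013(9100) − 0.9(13) = 65 − 21.83 + 118.3 − 11.7 = 149.77.
∂Q/∂I = +0.013, so E_I = 0.013·(9100/149.77) ≈ 0.790.
E_I ∈ (0,1): normal good (necessity).

0.790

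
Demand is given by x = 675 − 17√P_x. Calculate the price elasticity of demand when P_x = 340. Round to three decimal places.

-0.434

At P_x = 340, x = 361.5355.
dx/dP_x = −17/(2√P_x) = −17/(2·18.4391).
Point elasticity E = (dx/dP_x)·(P_x/x) = -0.461 × 340/361.5355 ≈ -0.434.
|E| < 1, so demand is inelastic at this price.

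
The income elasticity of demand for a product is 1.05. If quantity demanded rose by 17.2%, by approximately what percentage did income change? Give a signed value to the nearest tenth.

%ΔQ ≈ E × %ΔI ⇒ %ΔI = %ΔQ / E = (17.2%)/(1.05) ≈ 16.4%.

16.4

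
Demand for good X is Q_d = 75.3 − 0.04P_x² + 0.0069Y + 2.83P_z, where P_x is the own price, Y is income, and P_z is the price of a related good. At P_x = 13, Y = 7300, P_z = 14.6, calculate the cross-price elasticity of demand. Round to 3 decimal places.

First evaluate Q_d: 75.3 − 0.04(13)² + 0.0069(7300) + 2.83(14.6) = 75.3 − 6.76 + 50.37 + 41.318 = 160.228.
∂Q_d/∂P_z = +2.83, so E_xy = 2.83·(14.6/160.228) ≈ 0.258.
E_xy > 0: the goods are substitutes.

0.258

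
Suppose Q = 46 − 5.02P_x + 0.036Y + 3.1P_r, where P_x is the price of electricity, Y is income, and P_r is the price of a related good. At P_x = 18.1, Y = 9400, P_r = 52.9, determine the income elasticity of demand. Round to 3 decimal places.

0.740

Q = 46 − 5.02(18.1) + 0.036(9400) + 3.1(52.9) = 46 − 90.862 + 338.4 + 163.99 = 457.528.
∂Q/∂Y = +0.036, so E_I = 0.036·(9400/457.528) ≈ 0.740.
E_I ∈ (0,1): normal good (necessity).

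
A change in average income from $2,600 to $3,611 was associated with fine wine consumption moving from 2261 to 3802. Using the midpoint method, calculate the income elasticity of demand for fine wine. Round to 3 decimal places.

%ΔQ = (3802 − 2261)/[(2261+3802)/2] = 1541/3031.5 ≈ 0.5083.
%ΔM = (3,611 − 2,600)/[(2,600+3,611)/2] = 1011/3105.5 ≈ 0.3256.
E_I = %ΔQ/%ΔM ≈ 1.561.
E_I > 1: normal good (luxury).

1.561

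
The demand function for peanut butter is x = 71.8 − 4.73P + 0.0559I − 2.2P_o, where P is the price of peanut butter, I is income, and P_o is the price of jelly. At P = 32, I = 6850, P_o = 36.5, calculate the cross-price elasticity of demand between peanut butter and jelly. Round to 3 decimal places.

x = 71.8 − 4.73(32) + 0.0559(6850) − 2.2(36.5) = 71.8 − 151.36 + 382.915 − 80.3 = 223.055.
∂x/∂P_o = −2.2, so E_xy = -2.2·(36.5/223.055) ≈ -0.360.
E_xy < 0: the goods are complements.

-0.360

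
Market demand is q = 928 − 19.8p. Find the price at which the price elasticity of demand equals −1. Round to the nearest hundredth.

23.43

For linear demand q = a − bp, E = −bp/(a − bp). |E| = 1 ⇒ bp = a − bp ⇒ p = a/(2b).
p = 928/(2·19.8) ≈ 23.43.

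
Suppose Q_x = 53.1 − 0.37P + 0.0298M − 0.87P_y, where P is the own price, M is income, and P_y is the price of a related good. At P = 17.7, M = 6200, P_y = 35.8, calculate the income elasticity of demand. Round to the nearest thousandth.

0.923

Substituting, Q_x = 53.1 − 0.37(17.7) + 0.0298(6200) − 0.87(35.8) = 53.1 − 6.549 + 184.76 − 31.146 = 200.165.
∂Q_x/∂M = +0.0298, so E_I = 0.0298·(6200/200.165) ≈ 0.923.
E_I ∈ (0,1): normal good (necessity).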